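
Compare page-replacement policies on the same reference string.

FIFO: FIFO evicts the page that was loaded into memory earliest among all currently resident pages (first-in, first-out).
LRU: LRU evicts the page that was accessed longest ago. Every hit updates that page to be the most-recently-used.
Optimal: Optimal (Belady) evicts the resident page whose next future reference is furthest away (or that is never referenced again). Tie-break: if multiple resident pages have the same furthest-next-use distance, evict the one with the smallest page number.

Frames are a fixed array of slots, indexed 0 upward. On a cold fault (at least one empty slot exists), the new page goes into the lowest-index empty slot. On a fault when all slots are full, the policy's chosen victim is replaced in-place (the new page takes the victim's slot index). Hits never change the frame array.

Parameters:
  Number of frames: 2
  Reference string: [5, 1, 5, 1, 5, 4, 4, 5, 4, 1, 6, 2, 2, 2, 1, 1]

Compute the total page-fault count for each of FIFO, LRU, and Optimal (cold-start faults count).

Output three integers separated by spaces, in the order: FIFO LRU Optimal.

Answer: 8 7 6

Derivation:
--- FIFO ---
  step 0: ref 5 -> FAULT, frames=[5,-] (faults so far: 1)
  step 1: ref 1 -> FAULT, frames=[5,1] (faults so far: 2)
  step 2: ref 5 -> HIT, frames=[5,1] (faults so far: 2)
  step 3: ref 1 -> HIT, frames=[5,1] (faults so far: 2)
  step 4: ref 5 -> HIT, frames=[5,1] (faults so far: 2)
  step 5: ref 4 -> FAULT, evict 5, frames=[4,1] (faults so far: 3)
  step 6: ref 4 -> HIT, frames=[4,1] (faults so far: 3)
  step 7: ref 5 -> FAULT, evict 1, frames=[4,5] (faults so far: 4)
  step 8: ref 4 -> HIT, frames=[4,5] (faults so far: 4)
  step 9: ref 1 -> FAULT, evict 4, frames=[1,5] (faults so far: 5)
  step 10: ref 6 -> FAULT, evict 5, frames=[1,6] (faults so far: 6)
  step 11: ref 2 -> FAULT, evict 1, frames=[2,6] (faults so far: 7)
  step 12: ref 2 -> HIT, frames=[2,6] (faults so far: 7)
  step 13: ref 2 -> HIT, frames=[2,6] (faults so far: 7)
  step 14: ref 1 -> FAULT, evict 6, frames=[2,1] (faults so far: 8)
  step 15: ref 1 -> HIT, frames=[2,1] (faults so far: 8)
  FIFO total faults: 8
--- LRU ---
  step 0: ref 5 -> FAULT, frames=[5,-] (faults so far: 1)
  step 1: ref 1 -> FAULT, frames=[5,1] (faults so far: 2)
  step 2: ref 5 -> HIT, frames=[5,1] (faults so far: 2)
  step 3: ref 1 -> HIT, frames=[5,1] (faults so far: 2)
  step 4: ref 5 -> HIT, frames=[5,1] (faults so far: 2)
  step 5: ref 4 -> FAULT, evict 1, frames=[5,4] (faults so far: 3)
  step 6: ref 4 -> HIT, frames=[5,4] (faults so far: 3)
  step 7: ref 5 -> HIT, frames=[5,4] (faults so far: 3)
  step 8: ref 4 -> HIT, frames=[5,4] (faults so far: 3)
  step 9: ref 1 -> FAULT, evict 5, frames=[1,4] (faults so far: 4)
  step 10: ref 6 -> FAULT, evict 4, frames=[1,6] (faults so far: 5)
  step 11: ref 2 -> FAULT, evict 1, frames=[2,6] (faults so far: 6)
  step 12: ref 2 -> HIT, frames=[2,6] (faults so far: 6)
  step 13: ref 2 -> HIT, frames=[2,6] (faults so far: 6)
  step 14: ref 1 -> FAULT, evict 6, frames=[2,1] (faults so far: 7)
  step 15: ref 1 -> HIT, frames=[2,1] (faults so far: 7)
  LRU total faults: 7
--- Optimal ---
  step 0: ref 5 -> FAULT, frames=[5,-] (faults so far: 1)
  step 1: ref 1 -> FAULT, frames=[5,1] (faults so far: 2)
  step 2: ref 5 -> HIT, frames=[5,1] (faults so far: 2)
  step 3: ref 1 -> HIT, frames=[5,1] (faults so far: 2)
  step 4: ref 5 -> HIT, frames=[5,1] (faults so far: 2)
  step 5: ref 4 -> FAULT, evict 1, frames=[5,4] (faults so far: 3)
  step 6: ref 4 -> HIT, frames=[5,4] (faults so far: 3)
  step 7: ref 5 -> HIT, frames=[5,4] (faults so far: 3)
  step 8: ref 4 -> HIT, frames=[5,4] (faults so far: 3)
  step 9: ref 1 -> FAULT, evict 4, frames=[5,1] (faults so far: 4)
  step 10: ref 6 -> FAULT, evict 5, frames=[6,1] (faults so far: 5)
  step 11: ref 2 -> FAULT, evict 6, frames=[2,1] (faults so far: 6)
  step 12: ref 2 -> HIT, frames=[2,1] (faults so far: 6)
  step 13: ref 2 -> HIT, frames=[2,1] (faults so far: 6)
  step 14: ref 1 -> HIT, frames=[2,1] (faults so far: 6)
  step 15: ref 1 -> HIT, frames=[2,1] (faults so far: 6)
  Optimal total faults: 6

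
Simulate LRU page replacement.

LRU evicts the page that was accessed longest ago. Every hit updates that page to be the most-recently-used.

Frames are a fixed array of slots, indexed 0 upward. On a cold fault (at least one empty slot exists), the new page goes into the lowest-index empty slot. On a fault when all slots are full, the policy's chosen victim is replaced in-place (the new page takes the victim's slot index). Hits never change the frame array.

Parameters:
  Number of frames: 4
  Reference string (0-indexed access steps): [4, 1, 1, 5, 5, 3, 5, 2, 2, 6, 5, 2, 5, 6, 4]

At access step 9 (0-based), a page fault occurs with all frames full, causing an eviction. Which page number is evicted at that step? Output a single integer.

Answer: 1

Derivation:
Step 0: ref 4 -> FAULT, frames=[4,-,-,-]
Step 1: ref 1 -> FAULT, frames=[4,1,-,-]
Step 2: ref 1 -> HIT, frames=[4,1,-,-]
Step 3: ref 5 -> FAULT, frames=[4,1,5,-]
Step 4: ref 5 -> HIT, frames=[4,1,5,-]
Step 5: ref 3 -> FAULT, frames=[4,1,5,3]
Step 6: ref 5 -> HIT, frames=[4,1,5,3]
Step 7: ref 2 -> FAULT, evict 4, frames=[2,1,5,3]
Step 8: ref 2 -> HIT, frames=[2,1,5,3]
Step 9: ref 6 -> FAULT, evict 1, frames=[2,6,5,3]
At step 9: evicted page 1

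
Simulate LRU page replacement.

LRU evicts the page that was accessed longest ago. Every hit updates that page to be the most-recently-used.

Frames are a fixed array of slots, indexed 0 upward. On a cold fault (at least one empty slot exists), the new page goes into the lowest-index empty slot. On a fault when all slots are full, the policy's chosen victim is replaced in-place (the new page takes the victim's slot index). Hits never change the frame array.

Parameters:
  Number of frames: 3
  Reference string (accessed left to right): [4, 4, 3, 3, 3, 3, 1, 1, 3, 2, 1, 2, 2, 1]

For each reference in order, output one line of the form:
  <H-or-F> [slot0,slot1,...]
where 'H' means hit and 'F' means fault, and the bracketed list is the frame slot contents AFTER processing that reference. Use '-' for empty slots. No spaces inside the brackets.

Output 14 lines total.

F [4,-,-]
H [4,-,-]
F [4,3,-]
H [4,3,-]
H [4,3,-]
H [4,3,-]
F [4,3,1]
H [4,3,1]
H [4,3,1]
F [2,3,1]
H [2,3,1]
H [2,3,1]
H [2,3,1]
H [2,3,1]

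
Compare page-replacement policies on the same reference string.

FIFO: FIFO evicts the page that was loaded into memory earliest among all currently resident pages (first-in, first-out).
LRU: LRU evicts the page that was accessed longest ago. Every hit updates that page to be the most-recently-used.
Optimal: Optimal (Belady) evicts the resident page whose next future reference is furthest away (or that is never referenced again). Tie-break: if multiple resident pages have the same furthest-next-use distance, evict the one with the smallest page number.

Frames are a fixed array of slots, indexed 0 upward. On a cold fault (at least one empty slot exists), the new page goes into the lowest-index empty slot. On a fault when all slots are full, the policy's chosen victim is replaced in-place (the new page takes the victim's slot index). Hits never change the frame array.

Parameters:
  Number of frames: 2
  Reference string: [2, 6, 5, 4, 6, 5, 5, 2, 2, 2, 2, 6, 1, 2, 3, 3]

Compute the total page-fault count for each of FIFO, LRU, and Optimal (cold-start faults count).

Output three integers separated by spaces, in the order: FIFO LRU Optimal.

Answer: 11 11 8

Derivation:
--- FIFO ---
  step 0: ref 2 -> FAULT, frames=[2,-] (faults so far: 1)
  step 1: ref 6 -> FAULT, frames=[2,6] (faults so far: 2)
  step 2: ref 5 -> FAULT, evict 2, frames=[5,6] (faults so far: 3)
  step 3: ref 4 -> FAULT, evict 6, frames=[5,4] (faults so far: 4)
  step 4: ref 6 -> FAULT, evict 5, frames=[6,4] (faults so far: 5)
  step 5: ref 5 -> FAULT, evict 4, frames=[6,5] (faults so far: 6)
  step 6: ref 5 -> HIT, frames=[6,5] (faults so far: 6)
  step 7: ref 2 -> FAULT, evict 6, frames=[2,5] (faults so far: 7)
  step 8: ref 2 -> HIT, frames=[2,5] (faults so far: 7)
  step 9: ref 2 -> HIT, frames=[2,5] (faults so far: 7)
  step 10: ref 2 -> HIT, frames=[2,5] (faults so far: 7)
  step 11: ref 6 -> FAULT, evict 5, frames=[2,6] (faults so far: 8)
  step 12: ref 1 -> FAULT, evict 2, frames=[1,6] (faults so far: 9)
  step 13: ref 2 -> FAULT, evict 6, frames=[1,2] (faults so far: 10)
  step 14: ref 3 -> FAULT, evict 1, frames=[3,2] (faults so far: 11)
  step 15: ref 3 -> HIT, frames=[3,2] (faults so far: 11)
  FIFO total faults: 11
--- LRU ---
  step 0: ref 2 -> FAULT, frames=[2,-] (faults so far: 1)
  step 1: ref 6 -> FAULT, frames=[2,6] (faults so far: 2)
  step 2: ref 5 -> FAULT, evict 2, frames=[5,6] (faults so far: 3)
  step 3: ref 4 -> FAULT, evict 6, frames=[5,4] (faults so far: 4)
  step 4: ref 6 -> FAULT, evict 5, frames=[6,4] (faults so far: 5)
  step 5: ref 5 -> FAULT, evict 4, frames=[6,5] (faults so far: 6)
  step 6: ref 5 -> HIT, frames=[6,5] (faults so far: 6)
  step 7: ref 2 -> FAULT, evict 6, frames=[2,5] (faults so far: 7)
  step 8: ref 2 -> HIT, frames=[2,5] (faults so far: 7)
  step 9: ref 2 -> HIT, frames=[2,5] (faults so far: 7)
  step 10: ref 2 -> HIT, frames=[2,5] (faults so far: 7)
  step 11: ref 6 -> FAULT, evict 5, frames=[2,6] (faults so far: 8)
  step 12: ref 1 -> FAULT, evict 2, frames=[1,6] (faults so far: 9)
  step 13: ref 2 -> FAULT, evict 6, frames=[1,2] (faults so far: 10)
  step 14: ref 3 -> FAULT, evict 1, frames=[3,2] (faults so far: 11)
  step 15: ref 3 -> HIT, frames=[3,2] (faults so far: 11)
  LRU total faults: 11
--- Optimal ---
  step 0: ref 2 -> FAULT, frames=[2,-] (faults so far: 1)
  step 1: ref 6 -> FAULT, frames=[2,6] (faults so far: 2)
  step 2: ref 5 -> FAULT, evict 2, frames=[5,6] (faults so far: 3)
  step 3: ref 4 -> FAULT, evict 5, frames=[4,6] (faults so far: 4)
  step 4: ref 6 -> HIT, frames=[4,6] (faults so far: 4)
  step 5: ref 5 -> FAULT, evict 4, frames=[5,6] (faults so far: 5)
  step 6: ref 5 -> HIT, frames=[5,6] (faults so far: 5)
  step 7: ref 2 -> FAULT, evict 5, frames=[2,6] (faults so far: 6)
  step 8: ref 2 -> HIT, frames=[2,6] (faults so far: 6)
  step 9: ref 2 -> HIT, frames=[2,6] (faults so far: 6)
  step 10: ref 2 -> HIT, frames=[2,6] (faults so far: 6)
  step 11: ref 6 -> HIT, frames=[2,6] (faults so far: 6)
  step 12: ref 1 -> FAULT, evict 6, frames=[2,1] (faults so far: 7)
  step 13: ref 2 -> HIT, frames=[2,1] (faults so far: 7)
  step 14: ref 3 -> FAULT, evict 1, frames=[2,3] (faults so far: 8)
  step 15: ref 3 -> HIT, frames=[2,3] (faults so far: 8)
  Optimal total faults: 8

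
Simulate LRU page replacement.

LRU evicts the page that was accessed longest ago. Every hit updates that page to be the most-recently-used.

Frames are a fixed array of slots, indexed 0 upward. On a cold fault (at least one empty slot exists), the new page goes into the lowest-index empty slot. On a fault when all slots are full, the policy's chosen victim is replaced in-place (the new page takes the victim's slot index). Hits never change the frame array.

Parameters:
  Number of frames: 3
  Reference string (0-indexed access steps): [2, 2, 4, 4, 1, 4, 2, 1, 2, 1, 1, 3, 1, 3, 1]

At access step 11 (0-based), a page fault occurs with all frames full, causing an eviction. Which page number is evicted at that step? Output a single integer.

Answer: 4

Derivation:
Step 0: ref 2 -> FAULT, frames=[2,-,-]
Step 1: ref 2 -> HIT, frames=[2,-,-]
Step 2: ref 4 -> FAULT, frames=[2,4,-]
Step 3: ref 4 -> HIT, frames=[2,4,-]
Step 4: ref 1 -> FAULT, frames=[2,4,1]
Step 5: ref 4 -> HIT, frames=[2,4,1]
Step 6: ref 2 -> HIT, frames=[2,4,1]
Step 7: ref 1 -> HIT, frames=[2,4,1]
Step 8: ref 2 -> HIT, frames=[2,4,1]
Step 9: ref 1 -> HIT, frames=[2,4,1]
Step 10: ref 1 -> HIT, frames=[2,4,1]
Step 11: ref 3 -> FAULT, evict 4, frames=[2,3,1]
At step 11: evicted page 4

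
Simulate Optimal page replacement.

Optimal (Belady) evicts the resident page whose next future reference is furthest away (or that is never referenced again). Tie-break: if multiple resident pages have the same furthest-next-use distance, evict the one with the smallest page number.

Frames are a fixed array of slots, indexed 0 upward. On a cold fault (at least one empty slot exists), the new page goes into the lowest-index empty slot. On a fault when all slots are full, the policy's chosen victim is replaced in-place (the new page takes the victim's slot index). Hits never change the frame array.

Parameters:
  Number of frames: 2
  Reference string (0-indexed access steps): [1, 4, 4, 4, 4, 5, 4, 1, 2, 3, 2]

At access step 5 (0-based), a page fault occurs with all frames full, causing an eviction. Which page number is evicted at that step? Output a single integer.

Answer: 1

Derivation:
Step 0: ref 1 -> FAULT, frames=[1,-]
Step 1: ref 4 -> FAULT, frames=[1,4]
Step 2: ref 4 -> HIT, frames=[1,4]
Step 3: ref 4 -> HIT, frames=[1,4]
Step 4: ref 4 -> HIT, frames=[1,4]
Step 5: ref 5 -> FAULT, evict 1, frames=[5,4]
At step 5: evicted page 1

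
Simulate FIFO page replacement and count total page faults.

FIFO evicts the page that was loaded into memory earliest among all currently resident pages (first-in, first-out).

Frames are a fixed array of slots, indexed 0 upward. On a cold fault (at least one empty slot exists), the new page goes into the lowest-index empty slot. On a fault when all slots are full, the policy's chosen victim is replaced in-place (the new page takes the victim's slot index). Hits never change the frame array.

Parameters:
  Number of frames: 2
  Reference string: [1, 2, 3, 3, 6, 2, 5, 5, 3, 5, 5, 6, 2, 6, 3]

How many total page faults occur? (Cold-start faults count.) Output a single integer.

Answer: 10

Derivation:
Step 0: ref 1 → FAULT, frames=[1,-]
Step 1: ref 2 → FAULT, frames=[1,2]
Step 2: ref 3 → FAULT (evict 1), frames=[3,2]
Step 3: ref 3 → HIT, frames=[3,2]
Step 4: ref 6 → FAULT (evict 2), frames=[3,6]
Step 5: ref 2 → FAULT (evict 3), frames=[2,6]
Step 6: ref 5 → FAULT (evict 6), frames=[2,5]
Step 7: ref 5 → HIT, frames=[2,5]
Step 8: ref 3 → FAULT (evict 2), frames=[3,5]
Step 9: ref 5 → HIT, frames=[3,5]
Step 10: ref 5 → HIT, frames=[3,5]
Step 11: ref 6 → FAULT (evict 5), frames=[3,6]
Step 12: ref 2 → FAULT (evict 3), frames=[2,6]
Step 13: ref 6 → HIT, frames=[2,6]
Step 14: ref 3 → FAULT (evict 6), frames=[2,3]
Total faults: 10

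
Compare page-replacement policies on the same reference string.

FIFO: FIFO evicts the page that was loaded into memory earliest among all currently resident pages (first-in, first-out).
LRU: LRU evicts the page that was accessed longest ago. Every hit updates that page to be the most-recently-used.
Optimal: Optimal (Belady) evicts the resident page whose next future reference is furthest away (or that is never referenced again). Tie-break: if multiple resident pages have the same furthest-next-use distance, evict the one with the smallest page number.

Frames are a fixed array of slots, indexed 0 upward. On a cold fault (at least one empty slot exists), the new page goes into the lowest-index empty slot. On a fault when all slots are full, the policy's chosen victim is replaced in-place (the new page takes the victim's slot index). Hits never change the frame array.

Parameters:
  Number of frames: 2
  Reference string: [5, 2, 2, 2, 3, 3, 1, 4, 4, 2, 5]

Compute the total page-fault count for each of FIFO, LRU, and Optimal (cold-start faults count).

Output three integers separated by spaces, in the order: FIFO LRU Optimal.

Answer: 7 7 6

Derivation:
--- FIFO ---
  step 0: ref 5 -> FAULT, frames=[5,-] (faults so far: 1)
  step 1: ref 2 -> FAULT, frames=[5,2] (faults so far: 2)
  step 2: ref 2 -> HIT, frames=[5,2] (faults so far: 2)
  step 3: ref 2 -> HIT, frames=[5,2] (faults so far: 2)
  step 4: ref 3 -> FAULT, evict 5, frames=[3,2] (faults so far: 3)
  step 5: ref 3 -> HIT, frames=[3,2] (faults so far: 3)
  step 6: ref 1 -> FAULT, evict 2, frames=[3,1] (faults so far: 4)
  step 7: ref 4 -> FAULT, evict 3, frames=[4,1] (faults so far: 5)
  step 8: ref 4 -> HIT, frames=[4,1] (faults so far: 5)
  step 9: ref 2 -> FAULT, evict 1, frames=[4,2] (faults so far: 6)
  step 10: ref 5 -> FAULT, evict 4, frames=[5,2] (faults so far: 7)
  FIFO total faults: 7
--- LRU ---
  step 0: ref 5 -> FAULT, frames=[5,-] (faults so far: 1)
  step 1: ref 2 -> FAULT, frames=[5,2] (faults so far: 2)
  step 2: ref 2 -> HIT, frames=[5,2] (faults so far: 2)
  step 3: ref 2 -> HIT, frames=[5,2] (faults so far: 2)
  step 4: ref 3 -> FAULT, evict 5, frames=[3,2] (faults so far: 3)
  step 5: ref 3 -> HIT, frames=[3,2] (faults so far: 3)
  step 6: ref 1 -> FAULT, evict 2, frames=[3,1] (faults so far: 4)
  step 7: ref 4 -> FAULT, evict 3, frames=[4,1] (faults so far: 5)
  step 8: ref 4 -> HIT, frames=[4,1] (faults so far: 5)
  step 9: ref 2 -> FAULT, evict 1, frames=[4,2] (faults so far: 6)
  step 10: ref 5 -> FAULT, evict 4, frames=[5,2] (faults so far: 7)
  LRU total faults: 7
--- Optimal ---
  step 0: ref 5 -> FAULT, frames=[5,-] (faults so far: 1)
  step 1: ref 2 -> FAULT, frames=[5,2] (faults so far: 2)
  step 2: ref 2 -> HIT, frames=[5,2] (faults so far: 2)
  step 3: ref 2 -> HIT, frames=[5,2] (faults so far: 2)
  step 4: ref 3 -> FAULT, evict 5, frames=[3,2] (faults so far: 3)
  step 5: ref 3 -> HIT, frames=[3,2] (faults so far: 3)
  step 6: ref 1 -> FAULT, evict 3, frames=[1,2] (faults so far: 4)
  step 7: ref 4 -> FAULT, evict 1, frames=[4,2] (faults so far: 5)
  step 8: ref 4 -> HIT, frames=[4,2] (faults so far: 5)
  step 9: ref 2 -> HIT, frames=[4,2] (faults so far: 5)
  step 10: ref 5 -> FAULT, evict 2, frames=[4,5] (faults so far: 6)
  Optimal total faults: 6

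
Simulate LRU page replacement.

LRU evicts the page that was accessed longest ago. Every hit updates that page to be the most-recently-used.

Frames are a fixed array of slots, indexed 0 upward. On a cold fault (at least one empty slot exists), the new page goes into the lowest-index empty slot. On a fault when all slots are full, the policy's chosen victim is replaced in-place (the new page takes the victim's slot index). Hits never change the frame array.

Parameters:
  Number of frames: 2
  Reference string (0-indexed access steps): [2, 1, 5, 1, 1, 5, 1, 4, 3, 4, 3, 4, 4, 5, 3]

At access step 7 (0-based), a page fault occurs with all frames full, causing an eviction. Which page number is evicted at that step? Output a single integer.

Answer: 5

Derivation:
Step 0: ref 2 -> FAULT, frames=[2,-]
Step 1: ref 1 -> FAULT, frames=[2,1]
Step 2: ref 5 -> FAULT, evict 2, frames=[5,1]
Step 3: ref 1 -> HIT, frames=[5,1]
Step 4: ref 1 -> HIT, frames=[5,1]
Step 5: ref 5 -> HIT, frames=[5,1]
Step 6: ref 1 -> HIT, frames=[5,1]
Step 7: ref 4 -> FAULT, evict 5, frames=[4,1]
At step 7: evicted page 5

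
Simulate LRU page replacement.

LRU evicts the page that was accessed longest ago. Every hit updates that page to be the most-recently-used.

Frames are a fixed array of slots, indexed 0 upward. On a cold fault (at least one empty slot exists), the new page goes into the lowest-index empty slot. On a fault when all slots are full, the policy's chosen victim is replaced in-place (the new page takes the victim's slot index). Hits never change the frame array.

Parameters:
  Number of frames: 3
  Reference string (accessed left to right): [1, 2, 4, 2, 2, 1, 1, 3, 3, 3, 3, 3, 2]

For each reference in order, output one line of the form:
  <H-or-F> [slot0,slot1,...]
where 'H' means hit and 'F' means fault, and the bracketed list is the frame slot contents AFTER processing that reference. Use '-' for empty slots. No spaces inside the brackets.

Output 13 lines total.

F [1,-,-]
F [1,2,-]
F [1,2,4]
H [1,2,4]
H [1,2,4]
H [1,2,4]
H [1,2,4]
F [1,2,3]
H [1,2,3]
H [1,2,3]
H [1,2,3]
H [1,2,3]
H [1,2,3]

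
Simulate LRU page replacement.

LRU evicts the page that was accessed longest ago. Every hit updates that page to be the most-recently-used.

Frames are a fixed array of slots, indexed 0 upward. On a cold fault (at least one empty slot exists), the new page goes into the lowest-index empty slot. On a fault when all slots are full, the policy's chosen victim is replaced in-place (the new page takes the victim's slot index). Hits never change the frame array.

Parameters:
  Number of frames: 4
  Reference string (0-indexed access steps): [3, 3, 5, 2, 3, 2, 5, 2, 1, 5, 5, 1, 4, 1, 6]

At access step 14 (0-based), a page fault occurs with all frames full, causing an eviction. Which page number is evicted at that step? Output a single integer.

Step 0: ref 3 -> FAULT, frames=[3,-,-,-]
Step 1: ref 3 -> HIT, frames=[3,-,-,-]
Step 2: ref 5 -> FAULT, frames=[3,5,-,-]
Step 3: ref 2 -> FAULT, frames=[3,5,2,-]
Step 4: ref 3 -> HIT, frames=[3,5,2,-]
Step 5: ref 2 -> HIT, frames=[3,5,2,-]
Step 6: ref 5 -> HIT, frames=[3,5,2,-]
Step 7: ref 2 -> HIT, frames=[3,5,2,-]
Step 8: ref 1 -> FAULT, frames=[3,5,2,1]
Step 9: ref 5 -> HIT, frames=[3,5,2,1]
Step 10: ref 5 -> HIT, frames=[3,5,2,1]
Step 11: ref 1 -> HIT, frames=[3,5,2,1]
Step 12: ref 4 -> FAULT, evict 3, frames=[4,5,2,1]
Step 13: ref 1 -> HIT, frames=[4,5,2,1]
Step 14: ref 6 -> FAULT, evict 2, frames=[4,5,6,1]
At step 14: evicted page 2

Answer: 2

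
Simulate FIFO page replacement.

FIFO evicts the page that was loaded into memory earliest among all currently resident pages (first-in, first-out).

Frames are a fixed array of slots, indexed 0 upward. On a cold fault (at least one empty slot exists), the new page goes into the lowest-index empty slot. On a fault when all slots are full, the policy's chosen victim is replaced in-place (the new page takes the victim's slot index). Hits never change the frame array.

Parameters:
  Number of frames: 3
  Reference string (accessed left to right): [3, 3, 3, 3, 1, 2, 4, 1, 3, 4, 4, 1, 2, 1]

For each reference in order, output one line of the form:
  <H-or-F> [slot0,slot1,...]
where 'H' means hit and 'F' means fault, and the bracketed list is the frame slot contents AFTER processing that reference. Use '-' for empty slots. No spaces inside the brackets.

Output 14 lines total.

F [3,-,-]
H [3,-,-]
H [3,-,-]
H [3,-,-]
F [3,1,-]
F [3,1,2]
F [4,1,2]
H [4,1,2]
F [4,3,2]
H [4,3,2]
H [4,3,2]
F [4,3,1]
F [2,3,1]
H [2,3,1]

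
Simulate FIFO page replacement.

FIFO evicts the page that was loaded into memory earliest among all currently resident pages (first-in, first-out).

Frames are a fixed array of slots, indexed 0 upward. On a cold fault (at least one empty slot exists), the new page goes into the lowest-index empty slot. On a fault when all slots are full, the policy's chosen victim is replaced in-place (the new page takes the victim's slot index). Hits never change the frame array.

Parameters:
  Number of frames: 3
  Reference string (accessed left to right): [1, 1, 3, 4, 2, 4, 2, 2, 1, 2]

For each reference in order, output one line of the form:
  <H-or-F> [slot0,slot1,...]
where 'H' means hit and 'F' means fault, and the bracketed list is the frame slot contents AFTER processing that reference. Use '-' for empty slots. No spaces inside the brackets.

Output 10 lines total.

F [1,-,-]
H [1,-,-]
F [1,3,-]
F [1,3,4]
F [2,3,4]
H [2,3,4]
H [2,3,4]
H [2,3,4]
F [2,1,4]
H [2,1,4]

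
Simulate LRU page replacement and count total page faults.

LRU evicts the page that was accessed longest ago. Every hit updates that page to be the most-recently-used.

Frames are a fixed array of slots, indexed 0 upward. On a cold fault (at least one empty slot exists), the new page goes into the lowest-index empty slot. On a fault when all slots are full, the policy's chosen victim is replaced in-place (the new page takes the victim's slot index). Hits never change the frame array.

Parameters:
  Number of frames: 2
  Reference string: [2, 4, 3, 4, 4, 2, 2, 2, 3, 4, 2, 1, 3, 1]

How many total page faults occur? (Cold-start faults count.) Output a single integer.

Answer: 9

Derivation:
Step 0: ref 2 → FAULT, frames=[2,-]
Step 1: ref 4 → FAULT, frames=[2,4]
Step 2: ref 3 → FAULT (evict 2), frames=[3,4]
Step 3: ref 4 → HIT, frames=[3,4]
Step 4: ref 4 → HIT, frames=[3,4]
Step 5: ref 2 → FAULT (evict 3), frames=[2,4]
Step 6: ref 2 → HIT, frames=[2,4]
Step 7: ref 2 → HIT, frames=[2,4]
Step 8: ref 3 → FAULT (evict 4), frames=[2,3]
Step 9: ref 4 → FAULT (evict 2), frames=[4,3]
Step 10: ref 2 → FAULT (evict 3), frames=[4,2]
Step 11: ref 1 → FAULT (evict 4), frames=[1,2]
Step 12: ref 3 → FAULT (evict 2), frames=[1,3]
Step 13: ref 1 → HIT, frames=[1,3]
Total faults: 9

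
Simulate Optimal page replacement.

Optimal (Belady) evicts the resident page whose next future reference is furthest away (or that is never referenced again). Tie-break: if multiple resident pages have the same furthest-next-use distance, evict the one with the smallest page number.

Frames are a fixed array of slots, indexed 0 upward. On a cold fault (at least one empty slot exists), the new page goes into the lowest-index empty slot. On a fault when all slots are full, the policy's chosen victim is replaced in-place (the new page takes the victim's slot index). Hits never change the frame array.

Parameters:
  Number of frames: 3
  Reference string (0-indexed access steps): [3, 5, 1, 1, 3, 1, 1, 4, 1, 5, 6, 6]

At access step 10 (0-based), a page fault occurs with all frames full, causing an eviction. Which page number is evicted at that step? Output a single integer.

Step 0: ref 3 -> FAULT, frames=[3,-,-]
Step 1: ref 5 -> FAULT, frames=[3,5,-]
Step 2: ref 1 -> FAULT, frames=[3,5,1]
Step 3: ref 1 -> HIT, frames=[3,5,1]
Step 4: ref 3 -> HIT, frames=[3,5,1]
Step 5: ref 1 -> HIT, frames=[3,5,1]
Step 6: ref 1 -> HIT, frames=[3,5,1]
Step 7: ref 4 -> FAULT, evict 3, frames=[4,5,1]
Step 8: ref 1 -> HIT, frames=[4,5,1]
Step 9: ref 5 -> HIT, frames=[4,5,1]
Step 10: ref 6 -> FAULT, evict 1, frames=[4,5,6]
At step 10: evicted page 1

Answer: 1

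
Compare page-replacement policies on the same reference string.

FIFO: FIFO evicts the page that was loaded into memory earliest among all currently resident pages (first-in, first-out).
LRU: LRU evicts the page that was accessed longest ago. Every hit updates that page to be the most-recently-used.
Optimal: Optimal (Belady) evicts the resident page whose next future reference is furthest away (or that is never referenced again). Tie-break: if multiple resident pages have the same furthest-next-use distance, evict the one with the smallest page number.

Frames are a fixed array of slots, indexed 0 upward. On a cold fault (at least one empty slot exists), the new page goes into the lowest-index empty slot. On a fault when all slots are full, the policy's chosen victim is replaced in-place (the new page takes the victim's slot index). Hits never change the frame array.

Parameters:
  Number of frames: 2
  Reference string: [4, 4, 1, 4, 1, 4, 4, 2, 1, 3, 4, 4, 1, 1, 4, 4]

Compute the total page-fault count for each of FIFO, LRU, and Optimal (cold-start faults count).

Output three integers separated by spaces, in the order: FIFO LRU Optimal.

--- FIFO ---
  step 0: ref 4 -> FAULT, frames=[4,-] (faults so far: 1)
  step 1: ref 4 -> HIT, frames=[4,-] (faults so far: 1)
  step 2: ref 1 -> FAULT, frames=[4,1] (faults so far: 2)
  step 3: ref 4 -> HIT, frames=[4,1] (faults so far: 2)
  step 4: ref 1 -> HIT, frames=[4,1] (faults so far: 2)
  step 5: ref 4 -> HIT, frames=[4,1] (faults so far: 2)
  step 6: ref 4 -> HIT, frames=[4,1] (faults so far: 2)
  step 7: ref 2 -> FAULT, evict 4, frames=[2,1] (faults so far: 3)
  step 8: ref 1 -> HIT, frames=[2,1] (faults so far: 3)
  step 9: ref 3 -> FAULT, evict 1, frames=[2,3] (faults so far: 4)
  step 10: ref 4 -> FAULT, evict 2, frames=[4,3] (faults so far: 5)
  step 11: ref 4 -> HIT, frames=[4,3] (faults so far: 5)
  step 12: ref 1 -> FAULT, evict 3, frames=[4,1] (faults so far: 6)
  step 13: ref 1 -> HIT, frames=[4,1] (faults so far: 6)
  step 14: ref 4 -> HIT, frames=[4,1] (faults so far: 6)
  step 15: ref 4 -> HIT, frames=[4,1] (faults so far: 6)
  FIFO total faults: 6
--- LRU ---
  step 0: ref 4 -> FAULT, frames=[4,-] (faults so far: 1)
  step 1: ref 4 -> HIT, frames=[4,-] (faults so far: 1)
  step 2: ref 1 -> FAULT, frames=[4,1] (faults so far: 2)
  step 3: ref 4 -> HIT, frames=[4,1] (faults so far: 2)
  step 4: ref 1 -> HIT, frames=[4,1] (faults so far: 2)
  step 5: ref 4 -> HIT, frames=[4,1] (faults so far: 2)
  step 6: ref 4 -> HIT, frames=[4,1] (faults so far: 2)
  step 7: ref 2 -> FAULT, evict 1, frames=[4,2] (faults so far: 3)
  step 8: ref 1 -> FAULT, evict 4, frames=[1,2] (faults so far: 4)
  step 9: ref 3 -> FAULT, evict 2, frames=[1,3] (faults so far: 5)
  step 10: ref 4 -> FAULT, evict 1, frames=[4,3] (faults so far: 6)
  step 11: ref 4 -> HIT, frames=[4,3] (faults so far: 6)
  step 12: ref 1 -> FAULT, evict 3, frames=[4,1] (faults so far: 7)
  step 13: ref 1 -> HIT, frames=[4,1] (faults so far: 7)
  step 14: ref 4 -> HIT, frames=[4,1] (faults so far: 7)
  step 15: ref 4 -> HIT, frames=[4,1] (faults so far: 7)
  LRU total faults: 7
--- Optimal ---
  step 0: ref 4 -> FAULT, frames=[4,-] (faults so far: 1)
  step 1: ref 4 -> HIT, frames=[4,-] (faults so far: 1)
  step 2: ref 1 -> FAULT, frames=[4,1] (faults so far: 2)
  step 3: ref 4 -> HIT, frames=[4,1] (faults so far: 2)
  step 4: ref 1 -> HIT, frames=[4,1] (faults so far: 2)
  step 5: ref 4 -> HIT, frames=[4,1] (faults so far: 2)
  step 6: ref 4 -> HIT, frames=[4,1] (faults so far: 2)
  step 7: ref 2 -> FAULT, evict 4, frames=[2,1] (faults so far: 3)
  step 8: ref 1 -> HIT, frames=[2,1] (faults so far: 3)
  step 9: ref 3 -> FAULT, evict 2, frames=[3,1] (faults so far: 4)
  step 10: ref 4 -> FAULT, evict 3, frames=[4,1] (faults so far: 5)
  step 11: ref 4 -> HIT, frames=[4,1] (faults so far: 5)
  step 12: ref 1 -> HIT, frames=[4,1] (faults so far: 5)
  step 13: ref 1 -> HIT, frames=[4,1] (faults so far: 5)
  step 14: ref 4 -> HIT, frames=[4,1] (faults so far: 5)
  step 15: ref 4 -> HIT, frames=[4,1] (faults so far: 5)
  Optimal total faults: 5

Answer: 6 7 5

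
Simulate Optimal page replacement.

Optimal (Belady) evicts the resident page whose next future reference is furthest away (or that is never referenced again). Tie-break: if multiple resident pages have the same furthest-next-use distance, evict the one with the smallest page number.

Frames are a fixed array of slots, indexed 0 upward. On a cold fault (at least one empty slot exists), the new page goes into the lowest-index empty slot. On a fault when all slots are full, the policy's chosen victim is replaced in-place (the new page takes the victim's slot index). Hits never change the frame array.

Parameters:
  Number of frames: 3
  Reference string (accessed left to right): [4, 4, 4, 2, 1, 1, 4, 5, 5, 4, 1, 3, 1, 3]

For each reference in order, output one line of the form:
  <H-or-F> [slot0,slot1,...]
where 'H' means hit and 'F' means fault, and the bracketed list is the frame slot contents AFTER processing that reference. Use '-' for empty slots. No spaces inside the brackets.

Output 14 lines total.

F [4,-,-]
H [4,-,-]
H [4,-,-]
F [4,2,-]
F [4,2,1]
H [4,2,1]
H [4,2,1]
F [4,5,1]
H [4,5,1]
H [4,5,1]
H [4,5,1]
F [3,5,1]
H [3,5,1]
H [3,5,1]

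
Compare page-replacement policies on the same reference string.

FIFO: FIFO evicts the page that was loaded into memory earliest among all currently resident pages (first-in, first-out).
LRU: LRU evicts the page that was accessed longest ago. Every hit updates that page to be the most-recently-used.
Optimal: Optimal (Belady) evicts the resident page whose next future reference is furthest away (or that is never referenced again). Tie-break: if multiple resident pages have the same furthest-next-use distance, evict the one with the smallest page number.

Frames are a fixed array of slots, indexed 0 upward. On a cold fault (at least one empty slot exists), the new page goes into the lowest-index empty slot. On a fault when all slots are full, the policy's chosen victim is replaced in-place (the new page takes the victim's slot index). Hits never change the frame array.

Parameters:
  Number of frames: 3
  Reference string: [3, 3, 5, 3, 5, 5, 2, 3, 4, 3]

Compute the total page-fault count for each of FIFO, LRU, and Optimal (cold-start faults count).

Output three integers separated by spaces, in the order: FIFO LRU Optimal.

Answer: 5 4 4

Derivation:
--- FIFO ---
  step 0: ref 3 -> FAULT, frames=[3,-,-] (faults so far: 1)
  step 1: ref 3 -> HIT, frames=[3,-,-] (faults so far: 1)
  step 2: ref 5 -> FAULT, frames=[3,5,-] (faults so far: 2)
  step 3: ref 3 -> HIT, frames=[3,5,-] (faults so far: 2)
  step 4: ref 5 -> HIT, frames=[3,5,-] (faults so far: 2)
  step 5: ref 5 -> HIT, frames=[3,5,-] (faults so far: 2)
  step 6: ref 2 -> FAULT, frames=[3,5,2] (faults so far: 3)
  step 7: ref 3 -> HIT, frames=[3,5,2] (faults so far: 3)
  step 8: ref 4 -> FAULT, evict 3, frames=[4,5,2] (faults so far: 4)
  step 9: ref 3 -> FAULT, evict 5, frames=[4,3,2] (faults so far: 5)
  FIFO total faults: 5
--- LRU ---
  step 0: ref 3 -> FAULT, frames=[3,-,-] (faults so far: 1)
  step 1: ref 3 -> HIT, frames=[3,-,-] (faults so far: 1)
  step 2: ref 5 -> FAULT, frames=[3,5,-] (faults so far: 2)
  step 3: ref 3 -> HIT, frames=[3,5,-] (faults so far: 2)
  step 4: ref 5 -> HIT, frames=[3,5,-] (faults so far: 2)
  step 5: ref 5 -> HIT, frames=[3,5,-] (faults so far: 2)
  step 6: ref 2 -> FAULT, frames=[3,5,2] (faults so far: 3)
  step 7: ref 3 -> HIT, frames=[3,5,2] (faults so far: 3)
  step 8: ref 4 -> FAULT, evict 5, frames=[3,4,2] (faults so far: 4)
  step 9: ref 3 -> HIT, frames=[3,4,2] (faults so far: 4)
  LRU total faults: 4
--- Optimal ---
  step 0: ref 3 -> FAULT, frames=[3,-,-] (faults so far: 1)
  step 1: ref 3 -> HIT, frames=[3,-,-] (faults so far: 1)
  step 2: ref 5 -> FAULT, frames=[3,5,-] (faults so far: 2)
  step 3: ref 3 -> HIT, frames=[3,5,-] (faults so far: 2)
  step 4: ref 5 -> HIT, frames=[3,5,-] (faults so far: 2)
  step 5: ref 5 -> HIT, frames=[3,5,-] (faults so far: 2)
  step 6: ref 2 -> FAULT, frames=[3,5,2] (faults so far: 3)
  step 7: ref 3 -> HIT, frames=[3,5,2] (faults so far: 3)
  step 8: ref 4 -> FAULT, evict 2, frames=[3,5,4] (faults so far: 4)
  step 9: ref 3 -> HIT, frames=[3,5,4] (faults so far: 4)
  Optimal total faults: 4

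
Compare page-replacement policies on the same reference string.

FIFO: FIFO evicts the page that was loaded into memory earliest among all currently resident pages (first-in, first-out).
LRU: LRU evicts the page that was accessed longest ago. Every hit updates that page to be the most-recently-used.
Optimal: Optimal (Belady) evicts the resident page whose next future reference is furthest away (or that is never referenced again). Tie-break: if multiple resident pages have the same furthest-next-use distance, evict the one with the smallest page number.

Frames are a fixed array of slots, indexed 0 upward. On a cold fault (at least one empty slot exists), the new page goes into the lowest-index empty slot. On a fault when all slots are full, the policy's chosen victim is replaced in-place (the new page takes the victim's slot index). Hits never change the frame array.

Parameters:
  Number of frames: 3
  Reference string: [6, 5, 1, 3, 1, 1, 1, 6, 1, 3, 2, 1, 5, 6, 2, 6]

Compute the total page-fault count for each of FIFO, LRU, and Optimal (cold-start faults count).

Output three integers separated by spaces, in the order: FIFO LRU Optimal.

--- FIFO ---
  step 0: ref 6 -> FAULT, frames=[6,-,-] (faults so far: 1)
  step 1: ref 5 -> FAULT, frames=[6,5,-] (faults so far: 2)
  step 2: ref 1 -> FAULT, frames=[6,5,1] (faults so far: 3)
  step 3: ref 3 -> FAULT, evict 6, frames=[3,5,1] (faults so far: 4)
  step 4: ref 1 -> HIT, frames=[3,5,1] (faults so far: 4)
  step 5: ref 1 -> HIT, frames=[3,5,1] (faults so far: 4)
  step 6: ref 1 -> HIT, frames=[3,5,1] (faults so far: 4)
  step 7: ref 6 -> FAULT, evict 5, frames=[3,6,1] (faults so far: 5)
  step 8: ref 1 -> HIT, frames=[3,6,1] (faults so far: 5)
  step 9: ref 3 -> HIT, frames=[3,6,1] (faults so far: 5)
  step 10: ref 2 -> FAULT, evict 1, frames=[3,6,2] (faults so far: 6)
  step 11: ref 1 -> FAULT, evict 3, frames=[1,6,2] (faults so far: 7)
  step 12: ref 5 -> FAULT, evict 6, frames=[1,5,2] (faults so far: 8)
  step 13: ref 6 -> FAULT, evict 2, frames=[1,5,6] (faults so far: 9)
  step 14: ref 2 -> FAULT, evict 1, frames=[2,5,6] (faults so far: 10)
  step 15: ref 6 -> HIT, frames=[2,5,6] (faults so far: 10)
  FIFO total faults: 10
--- LRU ---
  step 0: ref 6 -> FAULT, frames=[6,-,-] (faults so far: 1)
  step 1: ref 5 -> FAULT, frames=[6,5,-] (faults so far: 2)
  step 2: ref 1 -> FAULT, frames=[6,5,1] (faults so far: 3)
  step 3: ref 3 -> FAULT, evict 6, frames=[3,5,1] (faults so far: 4)
  step 4: ref 1 -> HIT, frames=[3,5,1] (faults so far: 4)
  step 5: ref 1 -> HIT, frames=[3,5,1] (faults so far: 4)
  step 6: ref 1 -> HIT, frames=[3,5,1] (faults so far: 4)
  step 7: ref 6 -> FAULT, evict 5, frames=[3,6,1] (faults so far: 5)
  step 8: ref 1 -> HIT, frames=[3,6,1] (faults so far: 5)
  step 9: ref 3 -> HIT, frames=[3,6,1] (faults so far: 5)
  step 10: ref 2 -> FAULT, evict 6, frames=[3,2,1] (faults so far: 6)
  step 11: ref 1 -> HIT, frames=[3,2,1] (faults so far: 6)
  step 12: ref 5 -> FAULT, evict 3, frames=[5,2,1] (faults so far: 7)
  step 13: ref 6 -> FAULT, evict 2, frames=[5,6,1] (faults so far: 8)
  step 14: ref 2 -> FAULT, evict 1, frames=[5,6,2] (faults so far: 9)
  step 15: ref 6 -> HIT, frames=[5,6,2] (faults so far: 9)
  LRU total faults: 9
--- Optimal ---
  step 0: ref 6 -> FAULT, frames=[6,-,-] (faults so far: 1)
  step 1: ref 5 -> FAULT, frames=[6,5,-] (faults so far: 2)
  step 2: ref 1 -> FAULT, frames=[6,5,1] (faults so far: 3)
  step 3: ref 3 -> FAULT, evict 5, frames=[6,3,1] (faults so far: 4)
  step 4: ref 1 -> HIT, frames=[6,3,1] (faults so far: 4)
  step 5: ref 1 -> HIT, frames=[6,3,1] (faults so far: 4)
  step 6: ref 1 -> HIT, frames=[6,3,1] (faults so far: 4)
  step 7: ref 6 -> HIT, frames=[6,3,1] (faults so far: 4)
  step 8: ref 1 -> HIT, frames=[6,3,1] (faults so far: 4)
  step 9: ref 3 -> HIT, frames=[6,3,1] (faults so far: 4)
  step 10: ref 2 -> FAULT, evict 3, frames=[6,2,1] (faults so far: 5)
  step 11: ref 1 -> HIT, frames=[6,2,1] (faults so far: 5)
  step 12: ref 5 -> FAULT, evict 1, frames=[6,2,5] (faults so far: 6)
  step 13: ref 6 -> HIT, frames=[6,2,5] (faults so far: 6)
  step 14: ref 2 -> HIT, frames=[6,2,5] (faults so far: 6)
  step 15: ref 6 -> HIT, frames=[6,2,5] (faults so far: 6)
  Optimal total faults: 6

Answer: 10 9 6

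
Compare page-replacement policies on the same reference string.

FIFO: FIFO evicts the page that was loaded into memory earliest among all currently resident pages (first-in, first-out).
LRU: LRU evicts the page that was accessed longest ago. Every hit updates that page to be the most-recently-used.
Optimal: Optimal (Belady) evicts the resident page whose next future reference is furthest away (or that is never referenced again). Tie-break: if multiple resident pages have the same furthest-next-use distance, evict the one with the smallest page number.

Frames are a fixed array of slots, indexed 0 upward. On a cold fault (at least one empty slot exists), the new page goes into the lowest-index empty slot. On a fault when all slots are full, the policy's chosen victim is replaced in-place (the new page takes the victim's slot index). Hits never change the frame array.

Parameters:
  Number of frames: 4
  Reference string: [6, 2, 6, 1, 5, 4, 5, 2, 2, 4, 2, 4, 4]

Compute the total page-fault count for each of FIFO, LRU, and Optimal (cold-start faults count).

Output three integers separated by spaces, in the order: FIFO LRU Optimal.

Answer: 5 6 5

Derivation:
--- FIFO ---
  step 0: ref 6 -> FAULT, frames=[6,-,-,-] (faults so far: 1)
  step 1: ref 2 -> FAULT, frames=[6,2,-,-] (faults so far: 2)
  step 2: ref 6 -> HIT, frames=[6,2,-,-] (faults so far: 2)
  step 3: ref 1 -> FAULT, frames=[6,2,1,-] (faults so far: 3)
  step 4: ref 5 -> FAULT, frames=[6,2,1,5] (faults so far: 4)
  step 5: ref 4 -> FAULT, evict 6, frames=[4,2,1,5] (faults so far: 5)
  step 6: ref 5 -> HIT, frames=[4,2,1,5] (faults so far: 5)
  step 7: ref 2 -> HIT, frames=[4,2,1,5] (faults so far: 5)
  step 8: ref 2 -> HIT, frames=[4,2,1,5] (faults so far: 5)
  step 9: ref 4 -> HIT, frames=[4,2,1,5] (faults so far: 5)
  step 10: ref 2 -> HIT, frames=[4,2,1,5] (faults so far: 5)
  step 11: ref 4 -> HIT, frames=[4,2,1,5] (faults so far: 5)
  step 12: ref 4 -> HIT, frames=[4,2,1,5] (faults so far: 5)
  FIFO total faults: 5
--- LRU ---
  step 0: ref 6 -> FAULT, frames=[6,-,-,-] (faults so far: 1)
  step 1: ref 2 -> FAULT, frames=[6,2,-,-] (faults so far: 2)
  step 2: ref 6 -> HIT, frames=[6,2,-,-] (faults so far: 2)
  step 3: ref 1 -> FAULT, frames=[6,2,1,-] (faults so far: 3)
  step 4: ref 5 -> FAULT, frames=[6,2,1,5] (faults so far: 4)
  step 5: ref 4 -> FAULT, evict 2, frames=[6,4,1,5] (faults so far: 5)
  step 6: ref 5 -> HIT, frames=[6,4,1,5] (faults so far: 5)
  step 7: ref 2 -> FAULT, evict 6, frames=[2,4,1,5] (faults so far: 6)
  step 8: ref 2 -> HIT, frames=[2,4,1,5] (faults so far: 6)
  step 9: ref 4 -> HIT, frames=[2,4,1,5] (faults so far: 6)
  step 10: ref 2 -> HIT, frames=[2,4,1,5] (faults so far: 6)
  step 11: ref 4 -> HIT, frames=[2,4,1,5] (faults so far: 6)
  step 12: ref 4 -> HIT, frames=[2,4,1,5] (faults so far: 6)
  LRU total faults: 6
--- Optimal ---
  step 0: ref 6 -> FAULT, frames=[6,-,-,-] (faults so far: 1)
  step 1: ref 2 -> FAULT, frames=[6,2,-,-] (faults so far: 2)
  step 2: ref 6 -> HIT, frames=[6,2,-,-] (faults so far: 2)
  step 3: ref 1 -> FAULT, frames=[6,2,1,-] (faults so far: 3)
  step 4: ref 5 -> FAULT, frames=[6,2,1,5] (faults so far: 4)
  step 5: ref 4 -> FAULT, evict 1, frames=[6,2,4,5] (faults so far: 5)
  step 6: ref 5 -> HIT, frames=[6,2,4,5] (faults so far: 5)
  step 7: ref 2 -> HIT, frames=[6,2,4,5] (faults so far: 5)
  step 8: ref 2 -> HIT, frames=[6,2,4,5] (faults so far: 5)
  step 9: ref 4 -> HIT, frames=[6,2,4,5] (faults so far: 5)
  step 10: ref 2 -> HIT, frames=[6,2,4,5] (faults so far: 5)
  step 11: ref 4 -> HIT, frames=[6,2,4,5] (faults so far: 5)
  step 12: ref 4 -> HIT, frames=[6,2,4,5] (faults so far: 5)
  Optimal total faults: 5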